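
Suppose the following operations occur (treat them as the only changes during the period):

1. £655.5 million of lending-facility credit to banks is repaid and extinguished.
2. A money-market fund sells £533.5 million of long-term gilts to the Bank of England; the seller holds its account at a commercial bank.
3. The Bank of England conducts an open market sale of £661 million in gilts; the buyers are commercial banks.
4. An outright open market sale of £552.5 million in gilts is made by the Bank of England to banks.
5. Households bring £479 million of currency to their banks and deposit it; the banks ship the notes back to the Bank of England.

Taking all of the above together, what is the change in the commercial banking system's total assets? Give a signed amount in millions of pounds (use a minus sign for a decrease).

+£357 million

Discount-window repayment £655.5 million: bank balance sheets shrink → −£655.5M.
Asset purchase (from non-banks) £533.5 million: bank balance sheets expand → +£533.5M.
OMO sale (to banks) £661 million: just an asset swap on bank balance sheets → 0.
OMO sale (to banks) £552.5 million: just an asset swap on bank balance sheets → 0.
Currency deposit £479 million: bank balance sheets expand → +£479M.
Net: −655.5 + 533.5 + 0 + 0 + 479 = +£357 million.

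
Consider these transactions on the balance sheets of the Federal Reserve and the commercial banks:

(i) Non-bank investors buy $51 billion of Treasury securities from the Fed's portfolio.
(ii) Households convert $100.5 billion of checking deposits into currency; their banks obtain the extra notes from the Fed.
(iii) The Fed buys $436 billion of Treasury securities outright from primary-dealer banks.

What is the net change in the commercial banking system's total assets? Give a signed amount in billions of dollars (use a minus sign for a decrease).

Fed balance sheet:
  Assets:      Securities +$385B
  Liabilities: Bank reserves +$284.5B, Currency in circulation +$100.5B
Commercial banking system:
  Assets:      Reserves at CB +$284.5B, Securities −$436B
  Liabilities: Checkable deposits −$151.5B
Change in total bank assets = -$151.5 billion.

-$151.5 billion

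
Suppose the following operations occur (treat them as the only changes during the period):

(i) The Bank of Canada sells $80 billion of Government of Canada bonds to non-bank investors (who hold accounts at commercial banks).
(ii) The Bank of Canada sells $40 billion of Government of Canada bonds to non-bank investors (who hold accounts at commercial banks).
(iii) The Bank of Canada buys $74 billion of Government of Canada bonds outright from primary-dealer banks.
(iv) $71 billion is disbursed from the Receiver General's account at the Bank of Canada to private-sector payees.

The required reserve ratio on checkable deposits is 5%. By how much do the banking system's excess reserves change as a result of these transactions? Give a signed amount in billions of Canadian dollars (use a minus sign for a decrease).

Asset sale (to non-banks) $80 billion: reserves −$80B, deposits −$80B.
Asset sale (to non-banks) $40 billion: reserves −$40B, deposits −$40B.
OMO purchase (from banks) $74 billion: reserves +$74B, deposits 0.
Government spending $71 billion: reserves +$71B, deposits +$71B.
Totals: Δreserves = +$25B, Δdeposits = −$49B.
Δrequired reserves = 5% × −$49B = −$2.45B.
Δexcess reserves = Δreserves − Δrequired = +$25B − (−$2.45B) = +$27.45 billion.

+$27.45 billion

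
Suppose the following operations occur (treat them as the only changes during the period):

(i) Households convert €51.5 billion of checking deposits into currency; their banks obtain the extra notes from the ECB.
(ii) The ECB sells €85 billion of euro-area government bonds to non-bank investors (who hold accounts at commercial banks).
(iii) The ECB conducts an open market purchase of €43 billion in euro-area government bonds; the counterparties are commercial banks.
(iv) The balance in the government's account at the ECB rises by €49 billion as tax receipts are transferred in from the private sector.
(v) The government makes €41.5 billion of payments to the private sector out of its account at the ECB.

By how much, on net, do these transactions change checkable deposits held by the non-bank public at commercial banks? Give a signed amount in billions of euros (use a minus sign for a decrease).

-€144 billion

Currency withdrawal €51.5 billion: non-bank counterparties' bank balances fall → −€51.5B.
Asset sale (to non-banks) €85 billion: non-bank counterparties' bank balances fall → −€85B.
OMO purchase (from banks) €43 billion: the counterparty is a bank, so public deposits are unchanged → 0.
Government account inflow €49 billion: non-bank counterparties' bank balances fall → −€49B.
Government spending €41.5 billion: non-bank counterparties' bank balances rise → +€41.5B.
Net: −51.5 − 85 + 0 − 49 + 41.5 = -€144 billion.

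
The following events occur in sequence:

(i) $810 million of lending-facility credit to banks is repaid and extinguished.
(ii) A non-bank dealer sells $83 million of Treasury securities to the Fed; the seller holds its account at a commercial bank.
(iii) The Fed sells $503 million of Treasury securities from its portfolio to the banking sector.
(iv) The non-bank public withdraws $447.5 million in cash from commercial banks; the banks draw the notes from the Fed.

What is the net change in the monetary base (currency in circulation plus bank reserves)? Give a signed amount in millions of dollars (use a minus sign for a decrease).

Discount-window repayment $810 million: Fed balance sheet contracts → −$810M.
Asset purchase (from non-banks) $83 million: Fed balance sheet expands → +$83M.
OMO sale (to banks) $503 million: Fed balance sheet contracts → −$503M.
Currency withdrawal $447.5 million: just a shift between currency and reserves — both are base money → 0.
Net: −810 + 83 − 503 + 0 = -$1230 million.

-$1230 million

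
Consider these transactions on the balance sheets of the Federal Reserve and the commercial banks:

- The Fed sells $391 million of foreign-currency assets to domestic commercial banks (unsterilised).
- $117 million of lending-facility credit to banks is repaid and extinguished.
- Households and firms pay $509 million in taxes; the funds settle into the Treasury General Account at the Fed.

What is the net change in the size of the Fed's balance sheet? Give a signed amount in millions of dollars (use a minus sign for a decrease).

-$508 million

Fed balance sheet:
  Assets:      Loans to banks −$117M, Foreign assets −$391M
  Liabilities: Bank reserves −$1017M, Government deposits +$509M
Commercial banking system:
  Assets:      Reserves at CB −$1017M, Foreign assets +$391M
  Liabilities: Checkable deposits −$509M, Borrowings from CB −$117M
Change in total Fed assets = -$508 million.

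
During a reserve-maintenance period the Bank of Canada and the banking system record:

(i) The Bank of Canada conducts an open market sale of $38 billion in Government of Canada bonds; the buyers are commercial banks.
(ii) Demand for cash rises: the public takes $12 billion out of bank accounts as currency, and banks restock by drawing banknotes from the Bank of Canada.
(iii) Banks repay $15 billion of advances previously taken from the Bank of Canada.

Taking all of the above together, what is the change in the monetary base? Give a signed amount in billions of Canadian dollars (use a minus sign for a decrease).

-$53 billion

Bank of Canada balance sheet:
  Assets:      Securities −$38B, Loans to banks −$15B
  Liabilities: Bank reserves −$65B, Currency in circulation +$12B
Monetary base = currency + reserves: +$12B + (−$65B) = -$53 billion.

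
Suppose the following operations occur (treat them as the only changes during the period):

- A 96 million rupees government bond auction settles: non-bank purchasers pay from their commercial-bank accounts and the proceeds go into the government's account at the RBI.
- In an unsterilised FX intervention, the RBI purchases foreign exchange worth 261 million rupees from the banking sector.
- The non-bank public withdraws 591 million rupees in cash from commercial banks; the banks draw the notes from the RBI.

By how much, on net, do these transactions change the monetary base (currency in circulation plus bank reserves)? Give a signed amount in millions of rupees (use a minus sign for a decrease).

+165 million

RBI balance sheet:
  Assets:      Foreign assets +261M
  Liabilities: Bank reserves −426M, Currency in circulation +591M, Government deposits +96M
Monetary base = currency + reserves: +591M + (−426M) = +165 million.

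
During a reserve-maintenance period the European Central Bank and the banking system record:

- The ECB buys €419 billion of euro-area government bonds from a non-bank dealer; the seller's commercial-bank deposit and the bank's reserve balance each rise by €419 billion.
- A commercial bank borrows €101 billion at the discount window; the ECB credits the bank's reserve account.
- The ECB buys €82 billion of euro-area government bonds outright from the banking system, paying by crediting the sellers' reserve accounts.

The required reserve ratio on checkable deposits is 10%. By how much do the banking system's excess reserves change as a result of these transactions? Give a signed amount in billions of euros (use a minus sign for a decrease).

Asset purchase (from non-banks) €419 billion: reserves +€419B, deposits +€419B.
Discount-window loan €101 billion: reserves +€101B, deposits 0.
OMO purchase (from banks) €82 billion: reserves +€82B, deposits 0.
Totals: Δreserves = +€602B, Δdeposits = +€419B.
Δrequired reserves = 10% × +€419B = +€41.9B.
Δexcess reserves = Δreserves − Δrequired = +€602B − (+€41.9B) = +€560.1 billion.

+€560.1 billion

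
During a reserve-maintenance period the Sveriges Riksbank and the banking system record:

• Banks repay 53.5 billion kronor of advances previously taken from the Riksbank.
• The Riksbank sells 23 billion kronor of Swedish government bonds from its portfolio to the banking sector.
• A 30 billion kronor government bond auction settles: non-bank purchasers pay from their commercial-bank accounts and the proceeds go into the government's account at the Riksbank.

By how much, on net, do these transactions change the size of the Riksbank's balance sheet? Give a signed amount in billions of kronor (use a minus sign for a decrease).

-76.5 billion

Discount-window repayment 53.5 billion kronor: a Riksbank asset is shed → −53.5B.
OMO sale (to banks) 23 billion kronor: a Riksbank asset is shed → −23B.
Government account inflow 30 billion kronor: only the composition of liabilities changes → 0.
Net: −53.5 − 23 + 0 = -76.5 billion.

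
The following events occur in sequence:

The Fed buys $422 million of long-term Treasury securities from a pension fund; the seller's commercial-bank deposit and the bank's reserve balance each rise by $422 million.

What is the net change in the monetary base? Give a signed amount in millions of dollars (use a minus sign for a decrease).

+$422 million

Fed balance sheet:
  Assets:      Securities +$422M
  Liabilities: Bank reserves +$422M
Monetary base = currency + reserves: 0 + (+$422M) = +$422 million.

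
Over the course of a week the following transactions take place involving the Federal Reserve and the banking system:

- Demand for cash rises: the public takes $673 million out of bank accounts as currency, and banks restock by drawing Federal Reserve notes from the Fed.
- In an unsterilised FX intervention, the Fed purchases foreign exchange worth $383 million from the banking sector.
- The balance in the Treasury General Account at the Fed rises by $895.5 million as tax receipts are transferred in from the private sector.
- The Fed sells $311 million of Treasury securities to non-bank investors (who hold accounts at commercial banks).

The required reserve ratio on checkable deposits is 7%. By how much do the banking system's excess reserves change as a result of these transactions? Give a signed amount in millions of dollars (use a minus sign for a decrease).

Currency withdrawal $673 million: reserves −$673M, deposits −$673M.
FX purchase $383 million: reserves +$383M, deposits 0.
Government account inflow $895.5 million: reserves −$895.5M, deposits −$895.5M.
Asset sale (to non-banks) $311 million: reserves −$311M, deposits −$311M.
Totals: Δreserves = −$1496.5M, Δdeposits = −$1879.5M.
Δrequired reserves = 7% × −$1879.5M = −$131.565M.
Δexcess reserves = Δreserves − Δrequired = −$1496.5M − (−$131.565M) = -$1364.935 million.

-$1364.935 million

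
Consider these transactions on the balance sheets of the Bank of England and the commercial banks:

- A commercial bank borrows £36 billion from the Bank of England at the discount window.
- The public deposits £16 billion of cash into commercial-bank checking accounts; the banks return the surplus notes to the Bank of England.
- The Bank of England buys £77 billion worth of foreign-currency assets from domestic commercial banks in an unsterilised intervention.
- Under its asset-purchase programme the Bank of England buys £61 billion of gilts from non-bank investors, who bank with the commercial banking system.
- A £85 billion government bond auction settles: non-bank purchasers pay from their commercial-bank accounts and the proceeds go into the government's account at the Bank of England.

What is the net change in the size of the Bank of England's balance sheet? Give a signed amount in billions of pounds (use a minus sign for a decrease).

+£174 billion

Discount-window loan £36 billion: a Bank of England asset is acquired → +£36B.
Currency deposit £16 billion: only the composition of liabilities changes → 0.
FX purchase £77 billion: a Bank of England asset is acquired → +£77B.
Asset purchase (from non-banks) £61 billion: a Bank of England asset is acquired → +£61B.
Government account inflow £85 billion: only the composition of liabilities changes → 0.
Net: 36 + 0 + 77 + 61 + 0 = +£174 billion.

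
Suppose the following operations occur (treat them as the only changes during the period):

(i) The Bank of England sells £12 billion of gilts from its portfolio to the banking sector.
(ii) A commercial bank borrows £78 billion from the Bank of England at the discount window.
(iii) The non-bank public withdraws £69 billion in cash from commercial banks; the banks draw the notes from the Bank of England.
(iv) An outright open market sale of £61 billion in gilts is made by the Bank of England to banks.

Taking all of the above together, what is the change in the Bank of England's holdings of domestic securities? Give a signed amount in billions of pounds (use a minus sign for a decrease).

-£73 billion

OMO sale (to banks) £12 billion: securities removed from the Bank of England's portfolio → −£12B.
Discount-window loan £78 billion: the Bank of England's securities portfolio is untouched → 0.
Currency withdrawal £69 billion: the Bank of England's securities portfolio is untouched → 0.
OMO sale (to banks) £61 billion: securities removed from the Bank of England's portfolio → −£61B.
Net: −12 + 0 + 0 − 61 = -£73 billion.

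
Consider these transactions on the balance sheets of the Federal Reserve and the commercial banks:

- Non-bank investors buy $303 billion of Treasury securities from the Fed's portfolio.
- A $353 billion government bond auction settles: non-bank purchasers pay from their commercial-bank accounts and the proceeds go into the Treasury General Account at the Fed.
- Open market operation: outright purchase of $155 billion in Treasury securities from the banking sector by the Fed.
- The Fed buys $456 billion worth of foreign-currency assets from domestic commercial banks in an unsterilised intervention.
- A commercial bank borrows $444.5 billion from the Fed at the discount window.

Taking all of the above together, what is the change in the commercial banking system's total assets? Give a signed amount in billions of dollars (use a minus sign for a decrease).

Asset sale (to non-banks) $303 billion: bank balance sheets shrink → −$303B.
Government account inflow $353 billion: bank balance sheets shrink → −$353B.
OMO purchase (from banks) $155 billion: just an asset swap on bank balance sheets → 0.
FX purchase $456 billion: just an asset swap on bank balance sheets → 0.
Discount-window loan $444.5 billion: bank balance sheets expand → +$444.5B.
Net: −303 − 353 + 0 + 0 + 444.5 = -$211.5 billion.

-$211.5 billion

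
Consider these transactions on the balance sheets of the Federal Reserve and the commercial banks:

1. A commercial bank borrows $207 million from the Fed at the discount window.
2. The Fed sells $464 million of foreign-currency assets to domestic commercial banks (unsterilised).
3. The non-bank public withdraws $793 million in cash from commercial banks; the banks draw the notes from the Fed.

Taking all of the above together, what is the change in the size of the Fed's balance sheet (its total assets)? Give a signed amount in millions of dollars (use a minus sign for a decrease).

-$257 million

Discount-window loan $207 million: a Fed asset is acquired → +$207M.
FX sale $464 million: a Fed asset is shed → −$464M.
Currency withdrawal $793 million: only the composition of liabilities changes → 0.
Net: 207 − 464 + 0 = -$257 million.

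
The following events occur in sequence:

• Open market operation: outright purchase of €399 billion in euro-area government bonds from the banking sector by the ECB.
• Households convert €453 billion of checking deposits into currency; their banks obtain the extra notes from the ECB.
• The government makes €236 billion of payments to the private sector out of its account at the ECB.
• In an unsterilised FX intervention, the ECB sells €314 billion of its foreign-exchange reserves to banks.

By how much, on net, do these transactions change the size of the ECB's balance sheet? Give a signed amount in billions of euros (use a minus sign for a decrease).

ECB balance sheet:
  Assets:      Securities +€399B, Foreign assets −€314B
  Liabilities: Bank reserves −€132B, Currency in circulation +€453B, Government deposits −€236B
Change in total ECB assets = +€85 billion.

+€85 billion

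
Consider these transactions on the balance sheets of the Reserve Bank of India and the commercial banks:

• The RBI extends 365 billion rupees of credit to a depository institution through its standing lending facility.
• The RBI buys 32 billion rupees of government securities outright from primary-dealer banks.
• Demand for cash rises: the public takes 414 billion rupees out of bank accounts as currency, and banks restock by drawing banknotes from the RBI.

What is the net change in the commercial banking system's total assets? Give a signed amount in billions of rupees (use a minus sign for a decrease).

-49 billion

Discount-window loan 365 billion rupees: bank balance sheets expand → +365B.
OMO purchase (from banks) 32 billion rupees: just an asset swap on bank balance sheets → 0.
Currency withdrawal 414 billion rupees: bank balance sheets shrink → −414B.
Net: 365 + 0 − 414 = -49 billion.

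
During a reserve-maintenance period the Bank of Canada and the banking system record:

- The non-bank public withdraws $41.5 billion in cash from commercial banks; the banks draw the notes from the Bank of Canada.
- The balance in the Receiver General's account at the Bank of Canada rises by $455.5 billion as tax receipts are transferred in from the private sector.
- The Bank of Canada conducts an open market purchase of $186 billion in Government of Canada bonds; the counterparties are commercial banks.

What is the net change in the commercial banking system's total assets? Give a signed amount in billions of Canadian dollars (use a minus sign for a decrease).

Bank of Canada balance sheet:
  Assets:      Securities +$186B
  Liabilities: Bank reserves −$311B, Currency in circulation +$41.5B, Government deposits +$455.5B
Commercial banking system:
  Assets:      Reserves at CB −$311B, Securities −$186B
  Liabilities: Checkable deposits −$497B
Change in total bank assets = -$497 billion.

-$497 billion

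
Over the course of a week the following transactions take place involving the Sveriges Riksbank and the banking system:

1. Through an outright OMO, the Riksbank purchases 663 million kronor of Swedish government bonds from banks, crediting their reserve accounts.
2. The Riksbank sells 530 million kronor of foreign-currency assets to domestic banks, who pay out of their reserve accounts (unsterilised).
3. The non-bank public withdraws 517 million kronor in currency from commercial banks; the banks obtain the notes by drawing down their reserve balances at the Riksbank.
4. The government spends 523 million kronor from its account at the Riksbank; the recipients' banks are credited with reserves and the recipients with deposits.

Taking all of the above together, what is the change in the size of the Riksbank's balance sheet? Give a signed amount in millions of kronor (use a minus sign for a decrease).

OMO purchase (from banks) 663 million kronor: a Riksbank asset is acquired → +663M.
FX sale 530 million kronor: a Riksbank asset is shed → −530M.
Currency withdrawal 517 million kronor: only the composition of liabilities changes → 0.
Government spending 523 million kronor: only the composition of liabilities changes → 0.
Net: 663 − 530 + 0 + 0 = +133 million.

+133 million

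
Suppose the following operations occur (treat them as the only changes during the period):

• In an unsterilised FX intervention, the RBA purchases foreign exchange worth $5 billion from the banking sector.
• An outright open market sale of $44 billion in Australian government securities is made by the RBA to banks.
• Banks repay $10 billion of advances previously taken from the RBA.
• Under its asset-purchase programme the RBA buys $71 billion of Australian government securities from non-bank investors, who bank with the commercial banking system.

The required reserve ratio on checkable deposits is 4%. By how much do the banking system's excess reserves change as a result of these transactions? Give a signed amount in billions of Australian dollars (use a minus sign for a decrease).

+$19.16 billion

FX purchase $5 billion: reserves +$5B, deposits 0.
OMO sale (to banks) $44 billion: reserves −$44B, deposits 0.
Discount-window repayment $10 billion: reserves −$10B, deposits 0.
Asset purchase (from non-banks) $71 billion: reserves +$71B, deposits +$71B.
Totals: Δreserves = +$22B, Δdeposits = +$71B.
Δrequired reserves = 4% × +$71B = +$2.84B.
Δexcess reserves = Δreserves − Δrequired = +$22B − (+$2.84B) = +$19.16 billion.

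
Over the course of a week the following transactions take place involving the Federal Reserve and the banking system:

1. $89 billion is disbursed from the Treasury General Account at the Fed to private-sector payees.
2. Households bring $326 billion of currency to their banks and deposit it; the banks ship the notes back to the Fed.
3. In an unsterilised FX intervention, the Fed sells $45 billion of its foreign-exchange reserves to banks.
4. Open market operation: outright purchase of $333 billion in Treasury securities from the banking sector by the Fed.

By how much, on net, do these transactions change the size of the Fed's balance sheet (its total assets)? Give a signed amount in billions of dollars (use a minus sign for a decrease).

+$288 billion

Government spending $89 billion: only the composition of liabilities changes → 0.
Currency deposit $326 billion: only the composition of liabilities changes → 0.
FX sale $45 billion: a Fed asset is shed → −$45B.
OMO purchase (from banks) $333 billion: a Fed asset is acquired → +$333B.
Net: 0 + 0 − 45 + 333 = +$288 billion.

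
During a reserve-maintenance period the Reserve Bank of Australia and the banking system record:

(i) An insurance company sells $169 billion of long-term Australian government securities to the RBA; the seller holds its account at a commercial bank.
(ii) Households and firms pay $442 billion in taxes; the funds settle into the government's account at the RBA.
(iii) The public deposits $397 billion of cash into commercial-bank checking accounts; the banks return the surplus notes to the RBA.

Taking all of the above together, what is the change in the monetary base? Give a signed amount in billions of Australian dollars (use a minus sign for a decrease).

RBA balance sheet:
  Assets:      Securities +$169B
  Liabilities: Bank reserves +$124B, Currency in circulation −$397B, Government deposits +$442B
Monetary base = currency + reserves: −$397B + (+$124B) = -$273 billion.

-$273 billion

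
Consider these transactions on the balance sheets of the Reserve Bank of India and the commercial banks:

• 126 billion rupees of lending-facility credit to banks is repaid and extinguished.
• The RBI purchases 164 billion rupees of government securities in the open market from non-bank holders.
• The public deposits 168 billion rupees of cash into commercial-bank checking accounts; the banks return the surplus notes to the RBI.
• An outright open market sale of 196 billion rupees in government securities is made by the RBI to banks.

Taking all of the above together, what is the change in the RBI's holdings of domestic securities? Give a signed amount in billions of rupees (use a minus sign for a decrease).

-32 billion

RBI balance sheet:
  Assets:      Securities −32B, Loans to banks −126B
  Liabilities: Bank reserves +10B, Currency in circulation −168B
So the change in the RBI's holdings of domestic securities is -32 billion.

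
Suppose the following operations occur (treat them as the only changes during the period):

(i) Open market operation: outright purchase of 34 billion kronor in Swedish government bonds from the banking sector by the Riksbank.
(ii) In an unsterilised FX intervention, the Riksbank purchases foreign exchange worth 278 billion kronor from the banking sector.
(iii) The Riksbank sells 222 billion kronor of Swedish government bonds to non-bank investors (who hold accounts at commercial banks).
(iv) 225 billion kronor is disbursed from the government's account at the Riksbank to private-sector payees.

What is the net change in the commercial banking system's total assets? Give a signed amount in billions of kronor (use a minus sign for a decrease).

+3 billion

OMO purchase (from banks) 34 billion kronor: just an asset swap on bank balance sheets → 0.
FX purchase 278 billion kronor: just an asset swap on bank balance sheets → 0.
Asset sale (to non-banks) 222 billion kronor: bank balance sheets shrink → −222B.
Government spending 225 billion kronor: bank balance sheets expand → +225B.
Net: 0 + 0 − 222 + 225 = +3 billion.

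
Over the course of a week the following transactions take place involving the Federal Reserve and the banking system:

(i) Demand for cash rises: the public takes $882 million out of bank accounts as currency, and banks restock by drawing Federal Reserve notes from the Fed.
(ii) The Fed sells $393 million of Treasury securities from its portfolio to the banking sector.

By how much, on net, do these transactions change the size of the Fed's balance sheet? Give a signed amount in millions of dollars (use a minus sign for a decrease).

Currency withdrawal $882 million: only the composition of liabilities changes → 0.
OMO sale (to banks) $393 million: a Fed asset is shed → −$393M.
Net: 0 − 393 = -$393 million.

-$393 million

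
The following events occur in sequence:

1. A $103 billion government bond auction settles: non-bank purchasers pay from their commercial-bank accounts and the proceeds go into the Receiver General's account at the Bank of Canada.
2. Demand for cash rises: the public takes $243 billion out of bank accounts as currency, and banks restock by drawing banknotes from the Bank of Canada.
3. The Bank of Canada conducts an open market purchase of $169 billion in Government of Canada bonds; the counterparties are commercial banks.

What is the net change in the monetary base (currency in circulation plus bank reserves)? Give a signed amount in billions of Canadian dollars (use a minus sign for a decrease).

Bank of Canada balance sheet:
  Assets:      Securities +$169B
  Liabilities: Bank reserves −$177B, Currency in circulation +$243B, Government deposits +$103B
Monetary base = currency + reserves: +$243B + (−$177B) = +$66 billion.

+$66 billion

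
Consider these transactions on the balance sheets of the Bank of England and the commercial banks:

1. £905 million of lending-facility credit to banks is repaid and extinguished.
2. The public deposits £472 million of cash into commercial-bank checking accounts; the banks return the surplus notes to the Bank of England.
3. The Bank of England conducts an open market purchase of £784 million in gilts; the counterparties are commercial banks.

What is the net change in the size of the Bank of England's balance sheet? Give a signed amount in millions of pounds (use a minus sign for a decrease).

Discount-window repayment £905 million: a Bank of England asset is shed → −£905M.
Currency deposit £472 million: only the composition of liabilities changes → 0.
OMO purchase (from banks) £784 million: a Bank of England asset is acquired → +£784M.
Net: −905 + 0 + 784 = -£121 million.

-£121 million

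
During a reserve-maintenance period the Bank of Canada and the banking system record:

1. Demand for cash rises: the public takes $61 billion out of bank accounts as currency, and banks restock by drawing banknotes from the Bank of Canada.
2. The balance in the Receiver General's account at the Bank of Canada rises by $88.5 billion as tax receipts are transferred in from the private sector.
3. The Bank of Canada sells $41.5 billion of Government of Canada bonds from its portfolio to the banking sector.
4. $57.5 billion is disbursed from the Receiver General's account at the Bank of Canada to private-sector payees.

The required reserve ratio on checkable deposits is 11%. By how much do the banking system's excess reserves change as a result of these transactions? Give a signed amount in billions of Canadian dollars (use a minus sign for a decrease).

Currency withdrawal $61 billion: reserves −$61B, deposits −$61B.
Government account inflow $88.5 billion: reserves −$88.5B, deposits −$88.5B.
OMO sale (to banks) $41.5 billion: reserves −$41.5B, deposits 0.
Government spending $57.5 billion: reserves +$57.5B, deposits +$57.5B.
Totals: Δreserves = −$133.5B, Δdeposits = −$92B.
Δrequired reserves = 11% × −$92B = −$10.12B.
Δexcess reserves = Δreserves − Δrequired = −$133.5B − (−$10.12B) = -$123.38 billion.

-$123.38 billion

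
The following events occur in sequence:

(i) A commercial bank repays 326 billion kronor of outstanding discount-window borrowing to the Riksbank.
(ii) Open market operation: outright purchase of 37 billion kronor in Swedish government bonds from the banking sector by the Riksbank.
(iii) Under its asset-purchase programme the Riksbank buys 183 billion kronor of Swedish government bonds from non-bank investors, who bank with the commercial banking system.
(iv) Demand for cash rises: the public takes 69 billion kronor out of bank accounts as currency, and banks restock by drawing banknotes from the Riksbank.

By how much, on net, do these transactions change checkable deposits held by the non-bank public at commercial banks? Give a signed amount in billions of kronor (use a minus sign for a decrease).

+114 billion

Riksbank balance sheet:
  Assets:      Securities +220B, Loans to banks −326B
  Liabilities: Bank reserves −175B, Currency in circulation +69B
Commercial banking system:
  Assets:      Reserves at CB −175B, Securities −37B
  Liabilities: Checkable deposits +114B, Borrowings from CB −326B
So the change in checkable deposits held by the non-bank public at commercial banks is +114 billion.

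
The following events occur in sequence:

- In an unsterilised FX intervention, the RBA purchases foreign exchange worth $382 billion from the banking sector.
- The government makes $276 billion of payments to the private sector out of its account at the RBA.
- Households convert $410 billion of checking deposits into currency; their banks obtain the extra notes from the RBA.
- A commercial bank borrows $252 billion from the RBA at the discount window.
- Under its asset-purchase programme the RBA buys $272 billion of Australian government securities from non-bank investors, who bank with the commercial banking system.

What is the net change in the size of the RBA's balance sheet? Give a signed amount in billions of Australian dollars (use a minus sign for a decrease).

RBA balance sheet:
  Assets:      Securities +$272B, Loans to banks +$252B, Foreign assets +$382B
  Liabilities: Bank reserves +$772B, Currency in circulation +$410B, Government deposits −$276B
Commercial banking system:
  Assets:      Reserves at CB +$772B, Foreign assets −$382B
  Liabilities: Checkable deposits +$138B, Borrowings from CB +$252B
Change in total RBA assets = +$906 billion.

+$906 billion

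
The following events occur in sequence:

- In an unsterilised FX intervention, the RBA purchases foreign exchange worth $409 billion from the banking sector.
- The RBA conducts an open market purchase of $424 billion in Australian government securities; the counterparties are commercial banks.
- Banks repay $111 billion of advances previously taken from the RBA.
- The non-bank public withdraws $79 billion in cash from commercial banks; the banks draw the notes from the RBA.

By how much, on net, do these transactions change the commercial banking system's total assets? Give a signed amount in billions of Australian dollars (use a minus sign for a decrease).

FX purchase $409 billion: just an asset swap on bank balance sheets → 0.
OMO purchase (from banks) $424 billion: just an asset swap on bank balance sheets → 0.
Discount-window repayment $111 billion: bank balance sheets shrink → −$111B.
Currency withdrawal $79 billion: bank balance sheets shrink → −$79B.
Net: 0 + 0 − 111 − 79 = -$190 billion.

-$190 billion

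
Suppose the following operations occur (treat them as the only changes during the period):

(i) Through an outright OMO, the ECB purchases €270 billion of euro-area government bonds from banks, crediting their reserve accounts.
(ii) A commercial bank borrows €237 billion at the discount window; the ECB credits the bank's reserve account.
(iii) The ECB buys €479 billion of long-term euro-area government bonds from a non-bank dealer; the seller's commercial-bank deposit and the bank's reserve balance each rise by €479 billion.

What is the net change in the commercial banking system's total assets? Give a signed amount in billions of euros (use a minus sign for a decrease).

OMO purchase (from banks) €270 billion: just an asset swap on bank balance sheets → 0.
Discount-window loan €237 billion: bank balance sheets expand → +€237B.
Asset purchase (from non-banks) €479 billion: bank balance sheets expand → +€479B.
Net: 0 + 237 + 479 = +€716 billion.

+€716 billion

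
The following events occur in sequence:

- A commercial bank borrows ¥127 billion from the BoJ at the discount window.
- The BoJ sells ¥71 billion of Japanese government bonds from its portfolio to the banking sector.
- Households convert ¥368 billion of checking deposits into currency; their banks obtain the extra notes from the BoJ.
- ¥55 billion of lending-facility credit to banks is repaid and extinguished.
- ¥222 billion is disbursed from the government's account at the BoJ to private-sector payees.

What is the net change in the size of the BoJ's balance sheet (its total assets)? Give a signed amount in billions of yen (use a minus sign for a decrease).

BoJ balance sheet:
  Assets:      Securities −¥71B, Loans to banks +¥72B
  Liabilities: Bank reserves −¥145B, Currency in circulation +¥368B, Government deposits −¥222B
Change in total BoJ assets = +¥1 billion.

+¥1 billion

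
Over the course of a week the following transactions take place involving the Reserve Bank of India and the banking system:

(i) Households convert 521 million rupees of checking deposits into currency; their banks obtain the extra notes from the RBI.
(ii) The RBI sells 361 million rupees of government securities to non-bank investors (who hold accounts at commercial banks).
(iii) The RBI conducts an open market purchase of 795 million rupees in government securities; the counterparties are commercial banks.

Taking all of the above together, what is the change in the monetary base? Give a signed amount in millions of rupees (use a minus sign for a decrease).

+434 million

Currency withdrawal 521 million rupees: just a shift between currency and reserves — both are base money → 0.
Asset sale (to non-banks) 361 million rupees: RBI balance sheet contracts → −361M.
OMO purchase (from banks) 795 million rupees: RBI balance sheet expands → +795M.
Net: 0 − 361 + 795 = +434 million.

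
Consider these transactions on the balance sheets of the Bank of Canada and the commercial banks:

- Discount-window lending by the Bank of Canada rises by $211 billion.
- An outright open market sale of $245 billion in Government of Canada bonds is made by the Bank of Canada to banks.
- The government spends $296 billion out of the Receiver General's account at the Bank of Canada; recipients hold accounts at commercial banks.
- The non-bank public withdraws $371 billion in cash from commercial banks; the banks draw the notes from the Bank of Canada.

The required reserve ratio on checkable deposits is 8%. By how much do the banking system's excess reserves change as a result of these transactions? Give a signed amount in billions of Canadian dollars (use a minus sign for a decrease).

-$103 billion

Discount-window loan $211 billion: reserves +$211B, deposits 0.
OMO sale (to banks) $245 billion: reserves −$245B, deposits 0.
Government spending $296 billion: reserves +$296B, deposits +$296B.
Currency withdrawal $371 billion: reserves −$371B, deposits −$371B.
Totals: Δreserves = −$109B, Δdeposits = −$75B.
Δrequired reserves = 8% × −$75B = −$6B.
Δexcess reserves = Δreserves − Δrequired = −$109B − (−$6B) = -$103 billion.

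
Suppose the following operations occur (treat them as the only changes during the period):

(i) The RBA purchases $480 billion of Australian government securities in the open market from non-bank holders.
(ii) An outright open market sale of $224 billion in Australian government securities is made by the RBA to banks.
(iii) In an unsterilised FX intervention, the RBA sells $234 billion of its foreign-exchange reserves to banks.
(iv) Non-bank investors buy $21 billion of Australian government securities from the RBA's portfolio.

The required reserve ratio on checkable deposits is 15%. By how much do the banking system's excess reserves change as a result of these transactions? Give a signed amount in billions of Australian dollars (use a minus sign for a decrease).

-$67.85 billion

Asset purchase (from non-banks) $480 billion: reserves +$480B, deposits +$480B.
OMO sale (to banks) $224 billion: reserves −$224B, deposits 0.
FX sale $234 billion: reserves −$234B, deposits 0.
Asset sale (to non-banks) $21 billion: reserves −$21B, deposits −$21B.
Totals: Δreserves = +$1B, Δdeposits = +$459B.
Δrequired reserves = 15% × +$459B = +$68.85B.
Δexcess reserves = Δreserves − Δrequired = +$1B − (+$68.85B) = -$67.85 billion.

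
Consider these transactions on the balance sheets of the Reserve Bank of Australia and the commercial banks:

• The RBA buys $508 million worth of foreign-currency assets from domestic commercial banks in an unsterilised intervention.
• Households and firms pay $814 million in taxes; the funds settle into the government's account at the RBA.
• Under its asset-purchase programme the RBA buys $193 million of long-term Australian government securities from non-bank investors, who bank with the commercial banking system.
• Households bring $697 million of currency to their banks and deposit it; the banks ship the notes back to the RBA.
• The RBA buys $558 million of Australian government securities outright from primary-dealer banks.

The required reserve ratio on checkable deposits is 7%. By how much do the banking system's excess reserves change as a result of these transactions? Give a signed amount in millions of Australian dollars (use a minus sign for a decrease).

FX purchase $508 million: reserves +$508M, deposits 0.
Government account inflow $814 million: reserves −$814M, deposits −$814M.
Asset purchase (from non-banks) $193 million: reserves +$193M, deposits +$193M.
Currency deposit $697 million: reserves +$697M, deposits +$697M.
OMO purchase (from banks) $558 million: reserves +$558M, deposits 0.
Totals: Δreserves = +$1142M, Δdeposits = +$76M.
Δrequired reserves = 7% × +$76M = +$5.32M.
Δexcess reserves = Δreserves − Δrequired = +$1142M − (+$5.32M) = +$1136.68 million.

+$1136.68 million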